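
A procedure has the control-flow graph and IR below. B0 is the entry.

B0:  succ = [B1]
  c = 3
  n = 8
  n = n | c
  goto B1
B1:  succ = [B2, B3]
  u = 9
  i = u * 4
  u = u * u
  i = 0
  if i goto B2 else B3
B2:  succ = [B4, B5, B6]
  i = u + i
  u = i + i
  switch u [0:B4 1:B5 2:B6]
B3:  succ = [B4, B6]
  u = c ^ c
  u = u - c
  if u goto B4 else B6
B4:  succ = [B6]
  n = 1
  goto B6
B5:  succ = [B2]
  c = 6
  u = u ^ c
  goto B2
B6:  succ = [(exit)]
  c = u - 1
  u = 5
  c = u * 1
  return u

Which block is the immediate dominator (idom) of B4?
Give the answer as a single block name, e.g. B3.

idom tree: B1←B0 B2←B1 B3←B1 B4←B1 B5←B2 B6←B1
Join-block Dom:
  B2: preds {B1,B5}: {B0,B1} ∩ {B0,B1,B2,B5} = {B0,B1}; idom=B1
  B4: preds {B2,B3}: {B0,B1,B2} ∩ {B0,B1,B3} = {B0,B1}; idom=B1
  B6: preds {B2,B3,B4}: {B0,B1,B2} ∩ {B0,B1,B3} ∩ {B0,B1,B4} = {B0,B1}; idom=B1

idom(B4) = B1

Answer: B1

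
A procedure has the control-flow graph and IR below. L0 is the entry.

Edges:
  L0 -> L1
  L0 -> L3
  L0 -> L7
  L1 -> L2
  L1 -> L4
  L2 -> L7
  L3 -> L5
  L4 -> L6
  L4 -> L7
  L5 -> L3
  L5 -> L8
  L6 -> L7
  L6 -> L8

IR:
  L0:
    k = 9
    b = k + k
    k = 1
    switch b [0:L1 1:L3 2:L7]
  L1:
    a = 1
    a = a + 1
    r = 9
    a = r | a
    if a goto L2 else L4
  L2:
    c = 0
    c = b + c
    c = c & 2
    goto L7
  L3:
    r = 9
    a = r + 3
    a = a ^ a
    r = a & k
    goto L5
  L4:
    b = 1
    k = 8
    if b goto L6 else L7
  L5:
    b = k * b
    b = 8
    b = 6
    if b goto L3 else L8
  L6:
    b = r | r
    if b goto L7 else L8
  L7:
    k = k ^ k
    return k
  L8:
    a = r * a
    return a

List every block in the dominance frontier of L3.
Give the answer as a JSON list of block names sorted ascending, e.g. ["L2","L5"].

idom tree: L1←L0 L2←L1 L3←L0 L4←L1 L5←L3 L6←L4 L7←L0 L8←L0
Dom∩ at merges:
  L3: preds {L0,L5}: {L0} ∩ {L0,L3,L5} = {L0}; idom=L0
  L7: preds {L0,L2,L4,L6}: {L0} ∩ {L0,L1,L2} ∩ {L0,L1,L4} ∩ {L0,L1,L4,L6} = {L0}; idom=L0
  L8: preds {L5,L6}: {L0,L3,L5} ∩ {L0,L1,L4,L6} = {L0}; idom=L0

DF derivation:
  join L3 pred L0: · stop@L0
  join L3 pred L5: L5→L3 stop@L0
  join L7 pred L0: · stop@L0
  join L7 pred L2: L2→L1 stop@L0
  join L7 pred L4: L4→L1 stop@L0
  join L7 pred L6: L6→L4→L1 stop@L0
  join L8 pred L5: L5→L3 stop@L0
  join L8 pred L6: L6→L4→L1 stop@L0
  L0 → ∅
  L1 → {L7,L8}
  L2 → {L7}
  L3 → {L3,L8}
  L4 → {L7,L8}
  L5 → {L3,L8}
  L6 → {L7,L8}
  L7 → ∅
  L8 → ∅

DF(L3) = ["L3", "L8"]

Answer: ["L3", "L8"]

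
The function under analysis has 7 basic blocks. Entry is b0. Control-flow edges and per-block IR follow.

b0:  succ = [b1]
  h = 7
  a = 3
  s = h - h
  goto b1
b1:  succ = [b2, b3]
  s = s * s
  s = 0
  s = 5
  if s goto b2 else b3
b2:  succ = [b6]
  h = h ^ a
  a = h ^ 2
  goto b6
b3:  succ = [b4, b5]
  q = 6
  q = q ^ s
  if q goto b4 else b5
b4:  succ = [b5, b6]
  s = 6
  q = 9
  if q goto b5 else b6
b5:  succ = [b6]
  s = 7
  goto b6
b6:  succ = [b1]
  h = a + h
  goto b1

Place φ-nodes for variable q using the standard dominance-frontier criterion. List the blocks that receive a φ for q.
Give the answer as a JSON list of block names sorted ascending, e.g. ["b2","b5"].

idom tree: b1←b0 b2←b1 b3←b1 b4←b3 b5←b3 b6←b1
Dom∩ at merges:
  b1: preds {b0,b6}: {b0} ∩ {b0,b1,b6} = {b0}; idom=b0
  b5: preds {b3,b4}: {b0,b1,b3} ∩ {b0,b1,b3,b4} = {b0,b1,b3}; idom=b3
  b6: preds {b2,b4,b5}: {b0,b1,b2} ∩ {b0,b1,b3,b4} ∩ {b0,b1,b3,b5} = {b0,b1}; idom=b1

Frontier:
  join b1 pred b0: · stop@b0
  join b1 pred b6: b6→b1 stop@b0
  join b5 pred b3: · stop@b3
  join b5 pred b4: b4 stop@b3
  join b6 pred b2: b2 stop@b1
  join b6 pred b4: b4→b3 stop@b1
  join b6 pred b5: b5→b3 stop@b1
  b0: DF=∅
  b1: DF={b1}
  b2: DF={b6}
  b3: DF={b6}
  b4: DF={b5,b6}
  b5: DF={b6}
  b6: DF={b1}

φ for q: defs {b3,b4}
  DF⁺ = {b1,b5,b6}

Answer: ["b1", "b5", "b6"]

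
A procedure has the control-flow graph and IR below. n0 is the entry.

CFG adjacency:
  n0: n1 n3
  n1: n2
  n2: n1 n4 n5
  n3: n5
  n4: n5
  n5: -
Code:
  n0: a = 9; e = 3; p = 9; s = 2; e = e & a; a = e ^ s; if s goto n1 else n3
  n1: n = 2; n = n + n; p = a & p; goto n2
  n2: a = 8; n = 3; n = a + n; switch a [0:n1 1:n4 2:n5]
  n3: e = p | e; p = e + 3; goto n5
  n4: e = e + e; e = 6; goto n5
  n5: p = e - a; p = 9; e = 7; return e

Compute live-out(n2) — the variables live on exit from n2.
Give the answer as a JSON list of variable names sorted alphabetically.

Answer: ["a", "e", "p"]

Analysis:
Per-block:
  n0: {a,e,p,s} / ∅
  n1: {n,p} / {a,p}
  n2: {a,n} / ∅
  n3: {e,p} / {e,p}
  n4: {e} / {e}
  n5: {e,p} / {a,e}

Liveness:
  live n0: ∅→{a,e,p}
  live n1: {a,e,p}→{e,p}
  live n2: {e,p}→{a,e,p}
  live n3: {a,e,p}→{a,e}
  live n4: {a,e}→{a,e}
  live n5: {a,e}→∅

live-out(n2) = ["a", "e", "p"]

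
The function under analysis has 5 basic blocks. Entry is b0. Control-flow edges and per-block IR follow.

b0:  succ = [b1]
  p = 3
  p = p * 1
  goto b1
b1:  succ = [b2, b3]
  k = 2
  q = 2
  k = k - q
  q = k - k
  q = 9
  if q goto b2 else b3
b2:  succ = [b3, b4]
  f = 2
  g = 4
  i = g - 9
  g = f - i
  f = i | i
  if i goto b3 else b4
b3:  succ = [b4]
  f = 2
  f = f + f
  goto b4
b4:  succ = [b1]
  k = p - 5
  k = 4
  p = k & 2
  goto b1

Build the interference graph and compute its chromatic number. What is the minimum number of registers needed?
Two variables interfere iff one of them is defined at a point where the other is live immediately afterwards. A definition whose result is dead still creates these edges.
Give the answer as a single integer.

Answer: 4

Working:
Per-block:
  b0: def={p} ue=∅
  b1: def={k,q} ue=∅
  b2: def={f,g,i} ue=∅
  b3: def={f} ue=∅
  b4: def={k,p} ue={p}

Live sets:
  b0: in=∅ out={p}
  b1: in={p} out={p}
  b2: in={p} out={p}
  b3: in={p} out={p}
  b4: in={p} out={p}

Interfere edges:
  f: {g,i,p}
  g: {f,i,p}
  i: {f,g,p}
  k: {p,q}
  p: {f,g,i,k,q}
  q: {k,p}

Chromatic number:
  {f,g,i,p} pairwise interfere (4-clique) ⇒ χ ≥ 4
  assign f→R1 g→R2 i→R3 k→R1 p→R0 q→R2 — no edge inside a register ⇒ χ ≤ 4
  χ = 4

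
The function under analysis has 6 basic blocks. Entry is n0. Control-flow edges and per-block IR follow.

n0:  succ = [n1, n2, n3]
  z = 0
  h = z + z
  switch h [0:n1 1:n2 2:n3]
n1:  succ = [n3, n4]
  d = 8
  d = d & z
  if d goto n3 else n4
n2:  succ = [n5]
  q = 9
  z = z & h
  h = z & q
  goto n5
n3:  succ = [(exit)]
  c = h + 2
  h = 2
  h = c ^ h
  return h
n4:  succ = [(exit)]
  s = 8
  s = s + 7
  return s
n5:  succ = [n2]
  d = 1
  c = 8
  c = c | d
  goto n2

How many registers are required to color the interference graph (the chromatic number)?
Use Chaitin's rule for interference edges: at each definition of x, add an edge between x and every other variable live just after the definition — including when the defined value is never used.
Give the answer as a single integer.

Per-block:
  n0: {h,z} / ∅
  n1: {d} / {z}
  n2: {h,q,z} / {h,z}
  n3: {c,h} / {h}
  n4: {s} / ∅
  n5: {c,d} / ∅

Liveness:
  n0: in=∅ out={h,z}
  n1: in={h,z} out={h}
  n2: in={h,z} out={h,z}
  n3: in={h} out=∅
  n4: in=∅ out=∅
  n5: in={h,z} out={h,z}

Conflict graph:
  c: {d,h,z}
  d: {c,h,z}
  h: {c,d,q,z}
  q: {h,z}
  s: ∅
  z: {c,d,h,q}

Colouring:
  lower bound: {c,d,h,z} mutually conflict ⇒ χ ≥ 4
  assign c→r2 d→r3 h→r0 q→r2 s→r0 z→r1 — no edge inside a register ⇒ χ ≤ 4
  χ = 4

Answer: 4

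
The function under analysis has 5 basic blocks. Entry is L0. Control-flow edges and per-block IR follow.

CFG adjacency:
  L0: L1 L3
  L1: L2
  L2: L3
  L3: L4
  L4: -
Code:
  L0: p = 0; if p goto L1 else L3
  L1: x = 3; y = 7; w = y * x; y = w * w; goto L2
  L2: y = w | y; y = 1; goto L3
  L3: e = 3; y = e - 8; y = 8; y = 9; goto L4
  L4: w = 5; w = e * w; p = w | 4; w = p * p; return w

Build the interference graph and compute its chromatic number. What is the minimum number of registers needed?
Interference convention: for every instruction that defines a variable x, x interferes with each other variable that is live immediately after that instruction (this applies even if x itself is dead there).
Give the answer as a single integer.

Answer: 3

Analysis:
Block summaries:
  L0: def={p} ue=∅
  L1: def={w,x,y} ue=∅
  L2: def={y} ue={w,y}
  L3: def={e,y} ue=∅
  L4: def={p,w} ue={e}

Backward fixpoint:
  live L0: ∅→∅
  live L1: ∅→{w,y}
  live L2: {w,y}→∅
  live L3: ∅→{e}
  live L4: {e}→∅

Interfere edges:
  e — {w,y}
  p — ∅
  w — {e,y}
  x — {y}
  y — {e,w,x}

Colouring:
  lower bound: {e,w,y} mutually conflict ⇒ χ ≥ 3
  3-colouring: c0={p,y}  c1={e,x}  c2={w}
  χ = 3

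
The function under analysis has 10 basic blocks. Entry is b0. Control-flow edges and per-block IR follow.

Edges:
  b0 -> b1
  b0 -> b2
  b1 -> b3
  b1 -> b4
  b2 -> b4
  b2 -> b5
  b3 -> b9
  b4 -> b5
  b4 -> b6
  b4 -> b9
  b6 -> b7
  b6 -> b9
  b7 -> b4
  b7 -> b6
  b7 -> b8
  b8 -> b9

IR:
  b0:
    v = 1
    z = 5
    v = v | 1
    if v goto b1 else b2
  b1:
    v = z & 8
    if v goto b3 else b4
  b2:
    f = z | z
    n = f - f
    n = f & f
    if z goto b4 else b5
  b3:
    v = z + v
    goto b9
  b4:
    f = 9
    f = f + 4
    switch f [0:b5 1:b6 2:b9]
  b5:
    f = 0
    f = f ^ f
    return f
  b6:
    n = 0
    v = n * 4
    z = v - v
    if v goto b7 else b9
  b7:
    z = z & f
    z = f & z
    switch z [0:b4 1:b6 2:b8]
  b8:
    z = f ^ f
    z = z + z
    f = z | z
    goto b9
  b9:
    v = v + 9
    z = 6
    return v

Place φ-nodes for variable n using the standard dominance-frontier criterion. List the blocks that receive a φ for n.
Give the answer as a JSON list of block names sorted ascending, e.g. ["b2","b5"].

Answer: ["b4", "b5", "b6", "b9"]

Derivation:
idom tree: b1←b0 b2←b0 b3←b1 b4←b0 b5←b0 b6←b4 b7←b6 b8←b7 b9←b0
Dom∩ at merges:
  b4: preds {b1,b2,b7}: {b0,b1} ∩ {b0,b2} ∩ {b0,b4,b6,b7} = {b0}; idom=b0
  b5: preds {b2,b4}: {b0,b2} ∩ {b0,b4} = {b0}; idom=b0
  b6: preds {b4,b7}: {b0,b4} ∩ {b0,b4,b6,b7} = {b0,b4}; idom=b4
  b9: preds {b3,b4,b6,b8}: {b0,b1,b3} ∩ {b0,b4} ∩ {b0,b4,b6} ∩ {b0,b4,b6,b7,b8} = {b0}; idom=b0

DF derivation:
  join b4 pred b1: b1 stop@b0
  join b4 pred b2: b2 stop@b0
  join b4 pred b7: b7→b6→b4 stop@b0
  join b5 pred b2: b2 stop@b0
  join b5 pred b4: b4 stop@b0
  join b6 pred b4: · stop@b4
  join b6 pred b7: b7→b6 stop@b4
  join b9 pred b3: b3→b1 stop@b0
  join b9 pred b4: b4 stop@b0
  join b9 pred b6: b6→b4 stop@b0
  join b9 pred b8: b8→b7→b6→b4 stop@b0
  b0 → ∅
  b1 → {b4,b9}
  b2 → {b4,b5}
  b3 → {b9}
  b4 → {b4,b5,b9}
  b5 → ∅
  b6 → {b4,b6,b9}
  b7 → {b4,b6,b9}
  b8 → {b9}
  b9 → ∅

φ for n: defs {b2,b6}
  DF⁺ = {b4,b5,b6,b9}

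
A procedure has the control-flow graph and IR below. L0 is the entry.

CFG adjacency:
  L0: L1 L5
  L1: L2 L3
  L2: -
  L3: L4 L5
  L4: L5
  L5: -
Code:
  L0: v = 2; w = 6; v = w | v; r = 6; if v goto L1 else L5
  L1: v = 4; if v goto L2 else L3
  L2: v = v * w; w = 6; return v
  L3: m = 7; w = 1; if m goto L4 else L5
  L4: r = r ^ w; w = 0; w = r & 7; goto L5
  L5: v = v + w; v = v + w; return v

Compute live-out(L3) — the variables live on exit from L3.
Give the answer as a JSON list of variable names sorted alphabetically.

Answer: ["r", "v", "w"]

Working:
Block summaries:
  L0: def={r,v,w} ue=∅
  L1: def={v} ue=∅
  L2: def={v,w} ue={v,w}
  L3: def={m,w} ue=∅
  L4: def={r,w} ue={r,w}
  L5: def={v} ue={v,w}

Live sets:
  L0: in=∅ out={r,v,w}
  L1: in={r,w} out={r,v,w}
  L2: in={v,w} out=∅
  L3: in={r,v} out={r,v,w}
  L4: in={r,v,w} out={v,w}
  L5: in={v,w} out=∅

live-out(L3) = ["r", "v", "w"]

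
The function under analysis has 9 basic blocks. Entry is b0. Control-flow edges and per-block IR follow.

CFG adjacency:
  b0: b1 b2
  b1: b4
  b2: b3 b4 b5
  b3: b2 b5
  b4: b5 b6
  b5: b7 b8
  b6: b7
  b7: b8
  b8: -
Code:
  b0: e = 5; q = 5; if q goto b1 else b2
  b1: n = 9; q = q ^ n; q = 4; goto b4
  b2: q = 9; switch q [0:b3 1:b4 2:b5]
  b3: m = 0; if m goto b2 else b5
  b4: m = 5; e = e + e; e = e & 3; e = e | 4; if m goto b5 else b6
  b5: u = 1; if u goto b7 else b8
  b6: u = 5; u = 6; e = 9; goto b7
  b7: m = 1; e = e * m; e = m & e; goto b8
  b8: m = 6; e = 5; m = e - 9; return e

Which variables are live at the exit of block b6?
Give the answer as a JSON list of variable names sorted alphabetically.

Answer: ["e"]

Analysis:
Per-block:
  b0: def={e,q} ue=∅
  b1: def={n,q} ue={q}
  b2: def={q} ue=∅
  b3: def={m} ue=∅
  b4: def={e,m} ue={e}
  b5: def={u} ue=∅
  b6: def={e,u} ue=∅
  b7: def={e,m} ue={e}
  b8: def={e,m} ue=∅

Live sets:
  b0: in=∅ out={e,q}
  b1: in={e,q} out={e}
  b2: in={e} out={e}
  b3: in={e} out={e}
  b4: in={e} out={e}
  b5: in={e} out={e}
  b6: in=∅ out={e}
  b7: in={e} out=∅
  b8: in=∅ out=∅

live-out(b6) = ["e"]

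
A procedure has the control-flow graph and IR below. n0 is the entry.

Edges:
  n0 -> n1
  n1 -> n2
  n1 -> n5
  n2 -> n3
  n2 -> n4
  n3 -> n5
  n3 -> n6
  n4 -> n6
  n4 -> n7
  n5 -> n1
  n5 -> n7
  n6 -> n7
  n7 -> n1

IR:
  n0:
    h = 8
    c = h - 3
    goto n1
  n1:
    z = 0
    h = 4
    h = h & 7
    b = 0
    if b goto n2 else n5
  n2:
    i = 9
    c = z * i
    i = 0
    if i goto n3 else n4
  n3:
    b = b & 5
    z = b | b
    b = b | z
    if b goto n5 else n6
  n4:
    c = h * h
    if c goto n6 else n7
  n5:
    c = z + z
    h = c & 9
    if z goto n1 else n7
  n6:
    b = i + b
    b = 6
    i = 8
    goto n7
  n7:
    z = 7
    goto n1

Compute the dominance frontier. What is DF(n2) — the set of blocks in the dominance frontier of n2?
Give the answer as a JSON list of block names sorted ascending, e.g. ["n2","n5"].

idom tree: n1←n0 n2←n1 n3←n2 n4←n2 n5←n1 n6←n2 n7←n1
Dom∩ at merges:
  n1: preds {n0,n5,n7}: {n0} ∩ {n0,n1,n5} ∩ {n0,n1,n7} = {n0}; idom=n0
  n5: preds {n1,n3}: {n0,n1} ∩ {n0,n1,n2,n3} = {n0,n1}; idom=n1
  n6: preds {n3,n4}: {n0,n1,n2,n3} ∩ {n0,n1,n2,n4} = {n0,n1,n2}; idom=n2
  n7: preds {n4,n5,n6}: {n0,n1,n2,n4} ∩ {n0,n1,n5} ∩ {n0,n1,n2,n6} = {n0,n1}; idom=n1

DF derivation:
  join n1 pred n0: · stop@n0
  join n1 pred n5: n5→n1 stop@n0
  join n1 pred n7: n7→n1 stop@n0
  join n5 pred n1: · stop@n1
  join n5 pred n3: n3→n2 stop@n1
  join n6 pred n3: n3 stop@n2
  join n6 pred n4: n4 stop@n2
  join n7 pred n4: n4→n2 stop@n1
  join n7 pred n5: n5 stop@n1
  join n7 pred n6: n6→n2 stop@n1
  n0 → ∅
  n1 → {n1}
  n2 → {n5,n7}
  n3 → {n5,n6}
  n4 → {n6,n7}
  n5 → {n1,n7}
  n6 → {n7}
  n7 → {n1}

DF(n2) = ["n5", "n7"]

Answer: ["n5", "n7"]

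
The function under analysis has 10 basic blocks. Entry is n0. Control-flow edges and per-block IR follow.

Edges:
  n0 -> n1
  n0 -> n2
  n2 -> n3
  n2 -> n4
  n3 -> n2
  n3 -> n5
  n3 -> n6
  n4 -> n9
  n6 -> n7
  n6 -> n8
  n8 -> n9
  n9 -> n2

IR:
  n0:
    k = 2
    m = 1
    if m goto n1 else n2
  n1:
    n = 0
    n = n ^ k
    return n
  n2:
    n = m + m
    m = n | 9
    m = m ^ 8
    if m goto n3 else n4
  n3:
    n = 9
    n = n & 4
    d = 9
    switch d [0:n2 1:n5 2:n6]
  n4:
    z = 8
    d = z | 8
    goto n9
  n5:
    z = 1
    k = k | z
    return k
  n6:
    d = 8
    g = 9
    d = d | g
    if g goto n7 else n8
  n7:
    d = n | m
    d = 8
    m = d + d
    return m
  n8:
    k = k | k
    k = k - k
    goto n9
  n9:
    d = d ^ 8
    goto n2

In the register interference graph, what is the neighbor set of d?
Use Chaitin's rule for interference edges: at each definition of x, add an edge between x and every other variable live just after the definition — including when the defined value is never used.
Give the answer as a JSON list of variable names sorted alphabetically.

Answer: ["g", "k", "m", "n"]

Analysis:
def/use:
  n0: def={k,m} ue=∅
  n1: def={n} ue={k}
  n2: def={m,n} ue={m}
  n3: def={d,n} ue=∅
  n4: def={d,z} ue=∅
  n5: def={k,z} ue={k}
  n6: def={d,g} ue=∅
  n7: def={d,m} ue={m,n}
  n8: def={k} ue={k}
  n9: def={d} ue={d}

Live sets:
  n0 li=∅ lo={k,m}
  n1 li={k} lo=∅
  n2 li={k,m} lo={k,m}
  n3 li={k,m} lo={k,m,n}
  n4 li={k,m} lo={d,k,m}
  n5 li={k} lo=∅
  n6 li={k,m,n} lo={d,k,m,n}
  n7 li={m,n} lo=∅
  n8 li={d,k,m} lo={d,k,m}
  n9 li={d,k,m} lo={k,m}

Interfere edges:
  d↔{g,k,m,n}
  g↔{d,k,m,n}
  k↔{d,g,m,n,z}
  m↔{d,g,k,n,z}
  n↔{d,g,k,m}
  z↔{k,m}

N(d) = ["g", "k", "m", "n"]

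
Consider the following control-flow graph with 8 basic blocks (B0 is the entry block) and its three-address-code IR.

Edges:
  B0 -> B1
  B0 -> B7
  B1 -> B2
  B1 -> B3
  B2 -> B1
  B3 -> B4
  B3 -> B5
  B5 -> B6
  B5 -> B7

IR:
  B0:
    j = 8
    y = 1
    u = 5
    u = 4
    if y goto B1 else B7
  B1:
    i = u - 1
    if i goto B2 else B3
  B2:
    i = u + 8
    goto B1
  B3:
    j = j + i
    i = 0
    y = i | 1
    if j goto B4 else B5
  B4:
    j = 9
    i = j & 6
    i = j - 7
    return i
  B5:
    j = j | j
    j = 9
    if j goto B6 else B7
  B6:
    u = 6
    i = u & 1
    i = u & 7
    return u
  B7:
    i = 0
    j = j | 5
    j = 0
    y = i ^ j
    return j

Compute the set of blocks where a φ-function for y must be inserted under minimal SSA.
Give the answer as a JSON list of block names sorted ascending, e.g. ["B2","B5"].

idom tree: B1←B0 B2←B1 B3←B1 B4←B3 B5←B3 B6←B5 B7←B0
Dom∩ at merges:
  B1: preds {B0,B2}: {B0} ∩ {B0,B1,B2} = {B0}; idom=B0
  B7: preds {B0,B5}: {B0} ∩ {B0,B1,B3,B5} = {B0}; idom=B0

DF walk-up:
  join B1 pred B0: · stop@B0
  join B1 pred B2: B2→B1 stop@B0
  join B7 pred B0: · stop@B0
  join B7 pred B5: B5→B3→B1 stop@B0
  B0 → ∅
  B1 → {B1,B7}
  B2 → {B1}
  B3 → {B7}
  B4 → ∅
  B5 → {B7}
  B6 → ∅
  B7 → ∅

φ for y: defs {B0,B3,B7}
  DF⁺ = {B7}

Answer: ["B7"]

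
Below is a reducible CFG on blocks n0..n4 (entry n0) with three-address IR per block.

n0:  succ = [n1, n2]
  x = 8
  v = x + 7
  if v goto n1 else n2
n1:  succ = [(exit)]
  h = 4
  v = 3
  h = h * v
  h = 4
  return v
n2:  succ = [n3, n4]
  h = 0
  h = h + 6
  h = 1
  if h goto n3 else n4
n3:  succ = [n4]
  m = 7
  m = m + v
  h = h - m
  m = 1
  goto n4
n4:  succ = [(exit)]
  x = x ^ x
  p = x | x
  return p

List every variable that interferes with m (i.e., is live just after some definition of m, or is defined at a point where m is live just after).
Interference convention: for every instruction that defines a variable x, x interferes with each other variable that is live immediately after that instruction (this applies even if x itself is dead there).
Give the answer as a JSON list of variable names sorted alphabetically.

Answer: ["h", "v", "x"]

Working:
Per-block:
  n0: {v,x} / ∅
  n1: {h,v} / ∅
  n2: {h} / ∅
  n3: {h,m} / {h,v}
  n4: {p,x} / {x}

Backward fixpoint:
  live n0: ∅→{v,x}
  live n1: ∅→∅
  live n2: {v,x}→{h,v,x}
  live n3: {h,v,x}→{x}
  live n4: {x}→∅

Interference:
  h: {m,v,x}
  m: {h,v,x}
  p: ∅
  v: {h,m,x}
  x: {h,m,v}

N(m) = ["h", "v", "x"]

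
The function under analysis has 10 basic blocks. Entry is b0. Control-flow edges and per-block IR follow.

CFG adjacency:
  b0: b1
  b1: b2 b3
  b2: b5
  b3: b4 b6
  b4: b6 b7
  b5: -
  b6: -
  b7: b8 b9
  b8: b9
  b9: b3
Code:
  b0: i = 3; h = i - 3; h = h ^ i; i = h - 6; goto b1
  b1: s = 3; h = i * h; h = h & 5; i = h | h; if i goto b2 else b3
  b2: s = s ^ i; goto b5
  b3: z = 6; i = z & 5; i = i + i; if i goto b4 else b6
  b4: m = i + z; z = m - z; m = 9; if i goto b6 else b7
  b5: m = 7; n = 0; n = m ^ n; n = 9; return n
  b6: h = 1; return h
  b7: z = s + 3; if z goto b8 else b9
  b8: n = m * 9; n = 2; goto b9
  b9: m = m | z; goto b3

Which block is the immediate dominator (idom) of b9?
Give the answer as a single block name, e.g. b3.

Answer: b7

Working:
idom tree: b1←b0 b2←b1 b3←b1 b4←b3 b5←b2 b6←b3 b7←b4 b8←b7 b9←b7
Dom at joins:
  b3: preds {b1,b9}: {b0,b1} ∩ {b0,b1,b3,b4,b7,b9} = {b0,b1}; idom=b1
  b6: preds {b3,b4}: {b0,b1,b3} ∩ {b0,b1,b3,b4} = {b0,b1,b3}; idom=b3
  b9: preds {b7,b8}: {b0,b1,b3,b4,b7} ∩ {b0,b1,b3,b4,b7,b8} = {b0,b1,b3,b4,b7}; idom=b7

idom(b9) = b7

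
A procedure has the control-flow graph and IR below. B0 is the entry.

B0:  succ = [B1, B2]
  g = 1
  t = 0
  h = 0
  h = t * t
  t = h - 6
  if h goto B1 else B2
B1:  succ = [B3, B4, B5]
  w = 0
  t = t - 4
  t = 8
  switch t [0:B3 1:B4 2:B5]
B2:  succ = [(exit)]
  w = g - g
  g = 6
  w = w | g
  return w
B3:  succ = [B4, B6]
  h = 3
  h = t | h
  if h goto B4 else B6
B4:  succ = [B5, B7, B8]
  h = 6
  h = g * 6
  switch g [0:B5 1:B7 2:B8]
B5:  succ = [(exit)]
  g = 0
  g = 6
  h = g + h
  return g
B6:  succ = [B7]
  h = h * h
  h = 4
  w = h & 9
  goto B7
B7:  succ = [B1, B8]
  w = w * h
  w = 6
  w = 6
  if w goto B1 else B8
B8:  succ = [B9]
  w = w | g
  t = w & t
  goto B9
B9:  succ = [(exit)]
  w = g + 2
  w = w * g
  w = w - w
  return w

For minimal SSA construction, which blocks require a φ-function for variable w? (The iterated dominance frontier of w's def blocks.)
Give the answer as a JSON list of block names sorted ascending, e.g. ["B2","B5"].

Answer: ["B1", "B7", "B8"]

Derivation:
idom tree: B1←B0 B2←B0 B3←B1 B4←B1 B5←B1 B6←B3 B7←B1 B8←B1 B9←B8
Dom∩ at merges:
  B1: preds {B0,B7}: {B0} ∩ {B0,B1,B7} = {B0}; idom=B0
  B4: preds {B1,B3}: {B0,B1} ∩ {B0,B1,B3} = {B0,B1}; idom=B1
  B5: preds {B1,B4}: {B0,B1} ∩ {B0,B1,B4} = {B0,B1}; idom=B1
  B7: preds {B4,B6}: {B0,B1,B4} ∩ {B0,B1,B3,B6} = {B0,B1}; idom=B1
  B8: preds {B4,B7}: {B0,B1,B4} ∩ {B0,B1,B7} = {B0,B1}; idom=B1

Frontier:
  join B1 pred B0: · stop@B0
  join B1 pred B7: B7→B1 stop@B0
  join B4 pred B1: · stop@B1
  join B4 pred B3: B3 stop@B1
  join B5 pred B1: · stop@B1
  join B5 pred B4: B4 stop@B1
  join B7 pred B4: B4 stop@B1
  join B7 pred B6: B6→B3 stop@B1
  join B8 pred B4: B4 stop@B1
  join B8 pred B7: B7 stop@B1
  B0: DF=∅
  B1: DF={B1}
  B2: DF=∅
  B3: DF={B4,B7}
  B4: DF={B5,B7,B8}
  B5: DF=∅
  B6: DF={B7}
  B7: DF={B1,B8}
  B8: DF=∅
  B9: DF=∅

φ for w: defs {B1,B2,B6,B7,B8,B9}
  DF⁺ = {B1,B7,B8}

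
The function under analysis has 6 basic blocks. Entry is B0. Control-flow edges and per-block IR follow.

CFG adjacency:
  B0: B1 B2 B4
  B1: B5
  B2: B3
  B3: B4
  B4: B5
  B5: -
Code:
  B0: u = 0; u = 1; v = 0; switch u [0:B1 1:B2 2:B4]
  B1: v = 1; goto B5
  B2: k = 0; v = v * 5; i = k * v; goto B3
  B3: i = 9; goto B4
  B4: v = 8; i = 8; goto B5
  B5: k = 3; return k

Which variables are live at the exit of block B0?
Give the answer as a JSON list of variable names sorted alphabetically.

def/use:
  B0: {u,v} / ∅
  B1: {v} / ∅
  B2: {i,k,v} / {v}
  B3: {i} / ∅
  B4: {i,v} / ∅
  B5: {k} / ∅

Backward fixpoint:
  B0 li=∅ lo={v}
  B1 li=∅ lo=∅
  B2 li={v} lo=∅
  B3 li=∅ lo=∅
  B4 li=∅ lo=∅
  B5 li=∅ lo=∅

live-out(B0) = ["v"]

Answer: ["v"]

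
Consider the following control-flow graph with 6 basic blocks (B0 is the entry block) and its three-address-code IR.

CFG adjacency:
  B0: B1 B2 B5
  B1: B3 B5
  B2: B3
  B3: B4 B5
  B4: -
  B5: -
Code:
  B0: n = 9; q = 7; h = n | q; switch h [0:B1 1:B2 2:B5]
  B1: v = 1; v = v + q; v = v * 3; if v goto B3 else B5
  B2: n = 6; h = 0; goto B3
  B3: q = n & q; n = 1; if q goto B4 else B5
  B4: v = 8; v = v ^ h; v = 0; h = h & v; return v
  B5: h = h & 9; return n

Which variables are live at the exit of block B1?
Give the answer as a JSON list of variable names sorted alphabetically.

Per-block:
  B0 def {h,n,q} use ∅
  B1 def {v} use {q}
  B2 def {h,n} use ∅
  B3 def {n,q} use {n,q}
  B4 def {h,v} use {h}
  B5 def {h} use {h,n}

Live sets:
  B0 li=∅ lo={h,n,q}
  B1 li={h,n,q} lo={h,n,q}
  B2 li={q} lo={h,n,q}
  B3 li={h,n,q} lo={h,n}
  B4 li={h} lo=∅
  B5 li={h,n} lo=∅

live-out(B1) = ["h", "n", "q"]

Answer: ["h", "n", "q"]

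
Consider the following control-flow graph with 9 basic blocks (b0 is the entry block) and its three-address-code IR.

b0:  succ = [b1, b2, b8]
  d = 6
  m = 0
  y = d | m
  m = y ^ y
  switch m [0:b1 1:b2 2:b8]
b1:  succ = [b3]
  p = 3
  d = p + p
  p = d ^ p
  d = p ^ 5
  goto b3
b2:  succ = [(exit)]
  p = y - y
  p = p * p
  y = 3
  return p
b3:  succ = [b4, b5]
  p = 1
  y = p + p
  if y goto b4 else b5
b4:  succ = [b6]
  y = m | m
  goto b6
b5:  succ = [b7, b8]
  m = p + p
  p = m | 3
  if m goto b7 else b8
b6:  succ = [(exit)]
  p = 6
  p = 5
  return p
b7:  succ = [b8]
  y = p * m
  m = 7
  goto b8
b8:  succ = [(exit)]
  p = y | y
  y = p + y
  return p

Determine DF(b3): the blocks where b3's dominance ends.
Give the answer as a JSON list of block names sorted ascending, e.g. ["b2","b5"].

idom tree: b1←b0 b2←b0 b3←b1 b4←b3 b5←b3 b6←b4 b7←b5 b8←b0
Dom∩ at merges:
  b8: preds {b0,b5,b7}: {b0} ∩ {b0,b1,b3,b5} ∩ {b0,b1,b3,b5,b7} = {b0}; idom=b0

Frontier:
  b8←b0: walk · to b0
  b8←b5: walk b5→b3→b1 to b0
  b8←b7: walk b7→b5→b3→b1 to b0
  DF(b0)=∅
  DF(b1)={b8}
  DF(b2)=∅
  DF(b3)={b8}
  DF(b4)=∅
  DF(b5)={b8}
  DF(b6)=∅
  DF(b7)={b8}
  DF(b8)=∅

DF(b3) = ["b8"]

Answer: ["b8"]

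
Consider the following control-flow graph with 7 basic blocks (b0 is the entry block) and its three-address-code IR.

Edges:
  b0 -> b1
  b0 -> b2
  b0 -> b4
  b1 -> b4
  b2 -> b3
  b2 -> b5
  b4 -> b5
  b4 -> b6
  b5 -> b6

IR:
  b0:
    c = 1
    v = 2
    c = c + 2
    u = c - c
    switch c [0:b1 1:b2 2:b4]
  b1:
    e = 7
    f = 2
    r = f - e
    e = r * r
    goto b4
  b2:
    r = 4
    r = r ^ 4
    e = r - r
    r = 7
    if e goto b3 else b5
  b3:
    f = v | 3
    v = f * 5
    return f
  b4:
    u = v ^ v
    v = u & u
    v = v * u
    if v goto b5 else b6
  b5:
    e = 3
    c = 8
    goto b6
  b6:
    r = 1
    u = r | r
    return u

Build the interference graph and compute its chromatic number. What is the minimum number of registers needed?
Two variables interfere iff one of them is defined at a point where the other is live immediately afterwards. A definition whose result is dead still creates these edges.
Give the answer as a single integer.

def/use:
  b0: def={c,u,v} ue=∅
  b1: def={e,f,r} ue=∅
  b2: def={e,r} ue=∅
  b3: def={f,v} ue={v}
  b4: def={u,v} ue={v}
  b5: def={c,e} ue=∅
  b6: def={r,u} ue=∅

Liveness:
  b0 li=∅ lo={v}
  b1 li={v} lo={v}
  b2 li={v} lo={v}
  b3 li={v} lo=∅
  b4 li={v} lo=∅
  b5 li=∅ lo=∅
  b6 li=∅ lo=∅

Conflict graph:
  c: {u,v}
  e: {f,r,v}
  f: {e,v}
  r: {e,v}
  u: {c,v}
  v: {c,e,f,r,u}

Registers:
  clique {c,u,v} ⇒ need ≥ 3
  assign c→r1 e→r1 f→r2 r→r2 u→r2 v→r0 — no edge inside a register ⇒ χ ≤ 3
  χ = 3

Answer: 3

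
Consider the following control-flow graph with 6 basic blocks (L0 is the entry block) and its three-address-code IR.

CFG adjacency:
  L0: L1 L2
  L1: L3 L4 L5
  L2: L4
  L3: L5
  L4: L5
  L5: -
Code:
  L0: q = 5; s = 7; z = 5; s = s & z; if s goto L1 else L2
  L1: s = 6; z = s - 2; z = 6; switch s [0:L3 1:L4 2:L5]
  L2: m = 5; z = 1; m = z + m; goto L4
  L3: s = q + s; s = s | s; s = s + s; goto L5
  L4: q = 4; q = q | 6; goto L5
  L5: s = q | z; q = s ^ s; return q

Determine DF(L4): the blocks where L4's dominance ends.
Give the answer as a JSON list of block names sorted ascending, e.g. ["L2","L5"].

Answer: ["L5"]

Working:
idom tree: L1←L0 L2←L0 L3←L1 L4←L0 L5←L0
Join-block Dom:
  L4: preds {L1,L2}: {L0,L1} ∩ {L0,L2} = {L0}; idom=L0
  L5: preds {L1,L3,L4}: {L0,L1} ∩ {L0,L1,L3} ∩ {L0,L4} = {L0}; idom=L0

Frontier:
  L4←L1: walk L1 to L0
  L4←L2: walk L2 to L0
  L5←L1: walk L1 to L0
  L5←L3: walk L3→L1 to L0
  L5←L4: walk L4 to L0
  L0 → ∅
  L1 → {L4,L5}
  L2 → {L4}
  L3 → {L5}
  L4 → {L5}
  L5 → ∅

DF(L4) = ["L5"]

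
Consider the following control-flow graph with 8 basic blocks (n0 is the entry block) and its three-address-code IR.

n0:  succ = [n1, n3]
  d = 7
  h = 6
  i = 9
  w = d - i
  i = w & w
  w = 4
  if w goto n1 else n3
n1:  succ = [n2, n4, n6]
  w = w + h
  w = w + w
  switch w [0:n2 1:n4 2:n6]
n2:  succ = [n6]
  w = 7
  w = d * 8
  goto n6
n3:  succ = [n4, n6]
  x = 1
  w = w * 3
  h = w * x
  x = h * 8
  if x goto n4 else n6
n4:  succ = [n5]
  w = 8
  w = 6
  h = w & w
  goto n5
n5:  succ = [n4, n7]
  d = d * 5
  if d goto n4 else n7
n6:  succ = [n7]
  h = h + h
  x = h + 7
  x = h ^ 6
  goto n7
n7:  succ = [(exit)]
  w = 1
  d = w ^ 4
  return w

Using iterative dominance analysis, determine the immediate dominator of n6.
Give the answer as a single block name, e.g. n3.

Answer: n0

Analysis:
idom tree: n1←n0 n2←n1 n3←n0 n4←n0 n5←n4 n6←n0 n7←n0
Join-block Dom:
  n4: preds {n1,n3,n5}: {n0,n1} ∩ {n0,n3} ∩ {n0,n4,n5} = {n0}; idom=n0
  n6: preds {n1,n2,n3}: {n0,n1} ∩ {n0,n1,n2} ∩ {n0,n3} = {n0}; idom=n0
  n7: preds {n5,n6}: {n0,n4,n5} ∩ {n0,n6} = {n0}; idom=n0

idom(n6) = n0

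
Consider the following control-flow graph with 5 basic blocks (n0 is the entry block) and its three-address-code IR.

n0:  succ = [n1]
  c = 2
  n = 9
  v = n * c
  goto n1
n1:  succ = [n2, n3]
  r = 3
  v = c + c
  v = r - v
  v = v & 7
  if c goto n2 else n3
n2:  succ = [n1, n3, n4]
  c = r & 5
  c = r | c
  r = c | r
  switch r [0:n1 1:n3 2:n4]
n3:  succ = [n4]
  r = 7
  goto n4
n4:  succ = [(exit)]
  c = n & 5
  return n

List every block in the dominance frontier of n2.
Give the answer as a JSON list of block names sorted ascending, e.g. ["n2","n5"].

Answer: ["n1", "n3", "n4"]

Working:
idom tree: n1←n0 n2←n1 n3←n1 n4←n1
Dom at joins:
  n1: preds {n0,n2}: {n0} ∩ {n0,n1,n2} = {n0}; idom=n0
  n3: preds {n1,n2}: {n0,n1} ∩ {n0,n1,n2} = {n0,n1}; idom=n1
  n4: preds {n2,n3}: {n0,n1,n2} ∩ {n0,n1,n3} = {n0,n1}; idom=n1

DF walk-up:
  n1←n0: walk · to n0
  n1←n2: walk n2→n1 to n0
  n3←n1: walk · to n1
  n3←n2: walk n2 to n1
  n4←n2: walk n2 to n1
  n4←n3: walk n3 to n1
  n0: DF=∅
  n1: DF={n1}
  n2: DF={n1,n3,n4}
  n3: DF={n4}
  n4: DF=∅

DF(n2) = ["n1", "n3", "n4"]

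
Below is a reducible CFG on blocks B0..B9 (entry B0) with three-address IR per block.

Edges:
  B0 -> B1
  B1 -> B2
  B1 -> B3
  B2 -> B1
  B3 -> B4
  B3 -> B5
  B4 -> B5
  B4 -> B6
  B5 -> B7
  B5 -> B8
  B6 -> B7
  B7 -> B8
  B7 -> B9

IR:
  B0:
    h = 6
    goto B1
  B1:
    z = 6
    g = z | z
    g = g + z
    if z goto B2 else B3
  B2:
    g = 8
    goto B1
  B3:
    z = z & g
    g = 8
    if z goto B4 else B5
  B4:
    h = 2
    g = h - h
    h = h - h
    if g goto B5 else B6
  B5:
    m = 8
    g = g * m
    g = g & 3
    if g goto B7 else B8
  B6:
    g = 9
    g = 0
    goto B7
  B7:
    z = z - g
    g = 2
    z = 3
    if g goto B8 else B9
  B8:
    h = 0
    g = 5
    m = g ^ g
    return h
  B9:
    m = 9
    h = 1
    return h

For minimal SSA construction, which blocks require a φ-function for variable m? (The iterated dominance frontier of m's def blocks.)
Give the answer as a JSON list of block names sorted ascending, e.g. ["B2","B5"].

idom tree: B1←B0 B2←B1 B3←B1 B4←B3 B5←B3 B6←B4 B7←B3 B8←B3 B9←B7
Join-block Dom:
  B1: preds {B0,B2}: {B0} ∩ {B0,B1,B2} = {B0}; idom=B0
  B5: preds {B3,B4}: {B0,B1,B3} ∩ {B0,B1,B3,B4} = {B0,B1,B3}; idom=B3
  B7: preds {B5,B6}: {B0,B1,B3,B5} ∩ {B0,B1,B3,B4,B6} = {B0,B1,B3}; idom=B3
  B8: preds {B5,B7}: {B0,B1,B3,B5} ∩ {B0,B1,B3,B7} = {B0,B1,B3}; idom=B3

DF walk-up:
  join B1 pred B0: · stop@B0
  join B1 pred B2: B2→B1 stop@B0
  join B5 pred B3: · stop@B3
  join B5 pred B4: B4 stop@B3
  join B7 pred B5: B5 stop@B3
  join B7 pred B6: B6→B4 stop@B3
  join B8 pred B5: B5 stop@B3
  join B8 pred B7: B7 stop@B3
  B0: DF=∅
  B1: DF={B1}
  B2: DF={B1}
  B3: DF=∅
  B4: DF={B5,B7}
  B5: DF={B7,B8}
  B6: DF={B7}
  B7: DF={B8}
  B8: DF=∅
  B9: DF=∅

φ for m: defs {B5,B8,B9}
  DF⁺ = {B7,B8}

Answer: ["B7", "B8"]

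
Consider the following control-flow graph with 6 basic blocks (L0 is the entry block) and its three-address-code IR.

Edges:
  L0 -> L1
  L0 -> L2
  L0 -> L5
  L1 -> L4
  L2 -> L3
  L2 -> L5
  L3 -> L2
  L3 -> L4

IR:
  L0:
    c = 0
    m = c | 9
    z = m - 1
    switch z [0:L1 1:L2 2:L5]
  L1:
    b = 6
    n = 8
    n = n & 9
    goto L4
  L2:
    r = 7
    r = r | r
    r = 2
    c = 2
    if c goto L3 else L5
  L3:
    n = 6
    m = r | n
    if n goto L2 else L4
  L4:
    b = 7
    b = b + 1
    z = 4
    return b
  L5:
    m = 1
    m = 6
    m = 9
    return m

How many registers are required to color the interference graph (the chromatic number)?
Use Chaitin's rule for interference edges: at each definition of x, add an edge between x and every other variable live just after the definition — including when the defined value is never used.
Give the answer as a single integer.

Answer: 2

Analysis:
Per-block:
  L0 def {c,m,z} use ∅
  L1 def {b,n} use ∅
  L2 def {c,r} use ∅
  L3 def {m,n} use {r}
  L4 def {b,z} use ∅
  L5 def {m} use ∅

Backward fixpoint:
  live L0: ∅→∅
  live L1: ∅→∅
  live L2: ∅→{r}
  live L3: {r}→∅
  live L4: ∅→∅
  live L5: ∅→∅

Interference:
  b — {z}
  c — {r}
  m — {n}
  n — {m,r}
  r — {c,n}
  z — {b}

Chromatic number:
  lower bound: {b,z} mutually conflict ⇒ χ ≥ 2
  assign b→c0 c→c0 m→c1 n→c0 r→c1 z→c1 — no edge inside a register ⇒ χ ≤ 2
  χ = 2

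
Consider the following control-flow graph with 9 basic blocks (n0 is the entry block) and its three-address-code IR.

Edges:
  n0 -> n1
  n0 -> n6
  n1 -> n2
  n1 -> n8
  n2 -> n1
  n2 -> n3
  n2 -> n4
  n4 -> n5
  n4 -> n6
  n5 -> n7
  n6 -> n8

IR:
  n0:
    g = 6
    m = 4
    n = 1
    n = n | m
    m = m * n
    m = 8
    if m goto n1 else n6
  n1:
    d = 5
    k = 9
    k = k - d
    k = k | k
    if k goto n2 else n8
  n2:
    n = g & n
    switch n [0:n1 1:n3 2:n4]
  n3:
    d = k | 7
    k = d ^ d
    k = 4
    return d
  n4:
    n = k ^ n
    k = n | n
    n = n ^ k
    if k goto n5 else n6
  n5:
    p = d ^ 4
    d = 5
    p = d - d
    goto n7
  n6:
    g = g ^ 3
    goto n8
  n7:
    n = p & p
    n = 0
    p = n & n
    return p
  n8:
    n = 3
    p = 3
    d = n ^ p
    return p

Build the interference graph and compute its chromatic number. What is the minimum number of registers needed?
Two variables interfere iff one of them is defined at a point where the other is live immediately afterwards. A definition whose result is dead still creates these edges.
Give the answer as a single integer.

Answer: 4

Derivation:
def/use:
  n0: def={g,m,n} ue=∅
  n1: def={d,k} ue=∅
  n2: def={n} ue={g,n}
  n3: def={d,k} ue={k}
  n4: def={k,n} ue={k,n}
  n5: def={d,p} ue={d}
  n6: def={g} ue={g}
  n7: def={n,p} ue={p}
  n8: def={d,n,p} ue=∅

Live sets:
  live n0: ∅→{g,n}
  live n1: {g,n}→{d,g,k,n}
  live n2: {d,g,k,n}→{d,g,k,n}
  live n3: {k}→∅
  live n4: {d,g,k,n}→{d,g}
  live n5: {d}→{p}
  live n6: {g}→∅
  live n7: {p}→∅
  live n8: ∅→∅

Conflict graph:
  d: {g,k,n,p}
  g: {d,k,m,n}
  k: {d,g,n}
  m: {g,n}
  n: {d,g,k,m,p}
  p: {d,n}

Colouring:
  lower bound: {d,g,k,n} mutually conflict ⇒ χ ≥ 4
  4-colouring: R0={n}  R1={d,m}  R2={g,p}  R3={k}
  χ = 4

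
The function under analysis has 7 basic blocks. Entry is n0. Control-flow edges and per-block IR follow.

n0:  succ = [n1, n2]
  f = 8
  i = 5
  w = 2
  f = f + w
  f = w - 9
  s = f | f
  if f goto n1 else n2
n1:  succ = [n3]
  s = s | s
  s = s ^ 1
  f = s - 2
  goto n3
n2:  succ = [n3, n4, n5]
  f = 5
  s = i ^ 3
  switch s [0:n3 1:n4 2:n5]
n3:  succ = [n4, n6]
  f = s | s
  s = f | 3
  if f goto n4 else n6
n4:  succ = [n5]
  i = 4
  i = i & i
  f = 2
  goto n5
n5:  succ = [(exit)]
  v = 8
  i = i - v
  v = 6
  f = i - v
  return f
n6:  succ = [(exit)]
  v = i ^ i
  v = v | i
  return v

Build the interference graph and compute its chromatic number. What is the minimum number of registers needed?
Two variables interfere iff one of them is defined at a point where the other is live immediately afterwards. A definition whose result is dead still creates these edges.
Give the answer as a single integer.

def/use:
  n0: def={f,i,s,w} ue=∅
  n1: def={f,s} ue={s}
  n2: def={f,s} ue={i}
  n3: def={f,s} ue={s}
  n4: def={f,i} ue=∅
  n5: def={f,i,v} ue={i}
  n6: def={v} ue={i}

Live sets:
  live n0: ∅→{i,s}
  live n1: {i,s}→{i,s}
  live n2: {i}→{i,s}
  live n3: {i,s}→{i}
  live n4: ∅→{i}
  live n5: {i}→∅
  live n6: {i}→∅

Interference:
  f: {i,s,w}
  i: {f,s,v,w}
  s: {f,i}
  v: {i}
  w: {f,i}

Chromatic number:
  {f,i,s} pairwise interfere (3-clique) ⇒ χ ≥ 3
  3-colouring: c0={i}  c1={f,v}  c2={s,w}
  χ = 3

Answer: 3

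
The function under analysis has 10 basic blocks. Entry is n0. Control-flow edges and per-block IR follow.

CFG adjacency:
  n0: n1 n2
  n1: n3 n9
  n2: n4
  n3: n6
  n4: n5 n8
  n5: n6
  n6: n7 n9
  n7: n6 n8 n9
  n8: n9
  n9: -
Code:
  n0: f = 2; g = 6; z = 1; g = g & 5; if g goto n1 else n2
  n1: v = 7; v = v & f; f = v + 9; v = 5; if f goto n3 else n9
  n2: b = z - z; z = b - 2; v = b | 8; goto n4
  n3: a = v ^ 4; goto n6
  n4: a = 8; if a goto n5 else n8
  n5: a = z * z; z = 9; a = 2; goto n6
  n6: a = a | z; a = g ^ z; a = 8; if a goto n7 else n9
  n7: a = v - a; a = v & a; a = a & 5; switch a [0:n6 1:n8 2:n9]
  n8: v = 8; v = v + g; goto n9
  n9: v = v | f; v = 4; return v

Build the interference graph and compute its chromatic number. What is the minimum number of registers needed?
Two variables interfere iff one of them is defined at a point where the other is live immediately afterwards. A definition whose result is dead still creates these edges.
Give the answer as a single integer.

def/use:
  n0: def={f,g,z} ue=∅
  n1: def={f,v} ue={f}
  n2: def={b,v,z} ue={z}
  n3: def={a} ue={v}
  n4: def={a} ue=∅
  n5: def={a,z} ue={z}
  n6: def={a} ue={a,g,z}
  n7: def={a} ue={a,v}
  n8: def={v} ue={g}
  n9: def={v} ue={f,v}

Live sets:
  n0 li=∅ lo={f,g,z}
  n1 li={f,g,z} lo={f,g,v,z}
  n2 li={f,g,z} lo={f,g,v,z}
  n3 li={f,g,v,z} lo={a,f,g,v,z}
  n4 li={f,g,v,z} lo={f,g,v,z}
  n5 li={f,g,v,z} lo={a,f,g,v,z}
  n6 li={a,f,g,v,z} lo={a,f,g,v,z}
  n7 li={a,f,g,v,z} lo={a,f,g,v,z}
  n8 li={f,g} lo={f,v}
  n9 li={f,v} lo=∅

Conflict graph:
  a: {f,g,v,z}
  b: {f,g,z}
  f: {a,b,g,v,z}
  g: {a,b,f,v,z}
  v: {a,f,g,z}
  z: {a,b,f,g,v}

Colouring:
  {a,f,g,v,z} pairwise interfere (5-clique) ⇒ χ ≥ 5
  5-colouring: R0={f}  R1={g}  R2={z}  R3={a,b}  R4={v}
  χ = 5

Answer: 5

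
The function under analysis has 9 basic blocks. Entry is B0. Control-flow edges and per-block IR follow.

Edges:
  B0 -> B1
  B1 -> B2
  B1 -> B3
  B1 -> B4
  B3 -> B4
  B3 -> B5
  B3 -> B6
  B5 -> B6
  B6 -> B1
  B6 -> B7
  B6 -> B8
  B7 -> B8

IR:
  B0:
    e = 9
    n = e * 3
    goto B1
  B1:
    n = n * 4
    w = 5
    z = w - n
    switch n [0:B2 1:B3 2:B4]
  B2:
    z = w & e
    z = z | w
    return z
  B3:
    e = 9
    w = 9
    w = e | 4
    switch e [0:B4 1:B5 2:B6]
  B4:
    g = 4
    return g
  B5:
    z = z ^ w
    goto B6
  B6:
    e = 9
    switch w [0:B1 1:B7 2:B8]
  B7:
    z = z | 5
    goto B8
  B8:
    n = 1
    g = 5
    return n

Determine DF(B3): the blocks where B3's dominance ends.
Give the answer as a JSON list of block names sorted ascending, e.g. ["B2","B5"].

idom tree: B1←B0 B2←B1 B3←B1 B4←B1 B5←B3 B6←B3 B7←B6 B8←B6
Join-block Dom:
  B1: preds {B0,B6}: {B0} ∩ {B0,B1,B3,B6} = {B0}; idom=B0
  B4: preds {B1,B3}: {B0,B1} ∩ {B0,B1,B3} = {B0,B1}; idom=B1
  B6: preds {B3,B5}: {B0,B1,B3} ∩ {B0,B1,B3,B5} = {B0,B1,B3}; idom=B3
  B8: preds {B6,B7}: {B0,B1,B3,B6} ∩ {B0,B1,B3,B6,B7} = {B0,B1,B3,B6}; idom=B6

Frontier:
  join B1 pred B0: · stop@B0
  join B1 pred B6: B6→B3→B1 stop@B0
  join B4 pred B1: · stop@B1
  join B4 pred B3: B3 stop@B1
  join B6 pred B3: · stop@B3
  join B6 pred B5: B5 stop@B3
  join B8 pred B6: · stop@B6
  join B8 pred B7: B7 stop@B6
  B0 → ∅
  B1 → {B1}
  B2 → ∅
  B3 → {B1,B4}
  B4 → ∅
  B5 → {B6}
  B6 → {B1}
  B7 → {B8}
  B8 → ∅

DF(B3) = ["B1", "B4"]

Answer: ["B1", "B4"]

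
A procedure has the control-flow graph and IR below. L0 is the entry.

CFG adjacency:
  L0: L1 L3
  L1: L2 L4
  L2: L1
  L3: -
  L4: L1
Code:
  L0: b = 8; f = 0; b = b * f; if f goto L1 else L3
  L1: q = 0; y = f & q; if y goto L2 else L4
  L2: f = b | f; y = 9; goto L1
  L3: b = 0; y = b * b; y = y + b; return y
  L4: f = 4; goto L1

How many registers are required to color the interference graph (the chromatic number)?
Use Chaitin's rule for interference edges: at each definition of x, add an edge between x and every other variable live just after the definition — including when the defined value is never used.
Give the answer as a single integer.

def/use:
  L0 def {b,f} use ∅
  L1 def {q,y} use {f}
  L2 def {f,y} use {b,f}
  L3 def {b,y} use ∅
  L4 def {f} use ∅

Backward fixpoint:
  L0 li=∅ lo={b,f}
  L1 li={b,f} lo={b,f}
  L2 li={b,f} lo={b,f}
  L3 li=∅ lo=∅
  L4 li={b} lo={b,f}

Interference:
  b↔{f,q,y}
  f↔{b,q,y}
  q↔{b,f}
  y↔{b,f}

Chromatic number:
  lower bound: {b,f,q} mutually conflict ⇒ χ ≥ 3
  3-colouring: r0={b}  r1={f}  r2={q,y}
  χ = 3

Answer: 3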